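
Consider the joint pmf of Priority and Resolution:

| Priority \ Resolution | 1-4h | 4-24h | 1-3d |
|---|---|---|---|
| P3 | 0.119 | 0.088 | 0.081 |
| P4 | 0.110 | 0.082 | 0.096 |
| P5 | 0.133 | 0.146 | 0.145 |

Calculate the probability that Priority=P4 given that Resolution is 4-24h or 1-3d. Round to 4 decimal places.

0.2790

P(Resolution=4-24h) = 0.088 + 0.082 + 0.146 = 0.316.
P(Resolution=1-3d) = 0.081 + 0.096 + 0.145 = 0.322.
P(Resolution ∈ {4-24h, 1-3d}) = 0.316 + 0.322 = 0.638; P(Priority=P4, Resolution ∈ {4-24h, 1-3d}) = 0.082 + 0.096 = 0.178.
P(Priority=P4 | Resolution ∈ {4-24h, 1-3d}) = 0.178/0.638 = 0.2790.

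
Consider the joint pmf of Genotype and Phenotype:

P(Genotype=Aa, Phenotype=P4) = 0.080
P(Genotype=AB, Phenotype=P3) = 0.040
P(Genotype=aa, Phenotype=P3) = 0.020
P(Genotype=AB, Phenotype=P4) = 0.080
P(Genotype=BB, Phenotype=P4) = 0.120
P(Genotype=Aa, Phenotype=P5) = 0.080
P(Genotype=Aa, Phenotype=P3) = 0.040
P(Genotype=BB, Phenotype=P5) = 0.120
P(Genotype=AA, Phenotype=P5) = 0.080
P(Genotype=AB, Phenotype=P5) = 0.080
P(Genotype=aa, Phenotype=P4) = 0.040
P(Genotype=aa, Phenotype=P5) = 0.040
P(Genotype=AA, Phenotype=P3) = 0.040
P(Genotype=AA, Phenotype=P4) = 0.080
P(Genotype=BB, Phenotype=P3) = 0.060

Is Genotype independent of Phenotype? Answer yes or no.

yes

Every cell satisfies P(Genotype,Phenotype) = P(Genotype)·P(Phenotype). For instance P(Genotype=AA) = 0.200, P(Phenotype=P4) = 0.400, and 0.200×0.400 = 0.080 matches the joint entry. So Genotype and Phenotype are independent.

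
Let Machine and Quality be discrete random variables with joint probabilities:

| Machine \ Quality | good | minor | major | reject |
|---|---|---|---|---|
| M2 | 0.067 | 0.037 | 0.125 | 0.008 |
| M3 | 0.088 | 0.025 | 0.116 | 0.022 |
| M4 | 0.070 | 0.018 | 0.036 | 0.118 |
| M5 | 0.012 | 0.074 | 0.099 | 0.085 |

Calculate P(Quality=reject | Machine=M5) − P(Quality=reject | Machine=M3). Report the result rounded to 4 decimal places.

P(Machine=M5) = 0.012 + 0.074 + 0.099 + 0.085 = 0.270; P(Quality=reject | Machine=M5) = 0.085/0.270 = 0.31481.
P(Machine=M3) = 0.088 + 0.025 + 0.116 + 0.022 = 0.251; P(Quality=reject | Machine=M3) = 0.022/0.251 = 0.08765.
Difference = 0.2272.

0.2272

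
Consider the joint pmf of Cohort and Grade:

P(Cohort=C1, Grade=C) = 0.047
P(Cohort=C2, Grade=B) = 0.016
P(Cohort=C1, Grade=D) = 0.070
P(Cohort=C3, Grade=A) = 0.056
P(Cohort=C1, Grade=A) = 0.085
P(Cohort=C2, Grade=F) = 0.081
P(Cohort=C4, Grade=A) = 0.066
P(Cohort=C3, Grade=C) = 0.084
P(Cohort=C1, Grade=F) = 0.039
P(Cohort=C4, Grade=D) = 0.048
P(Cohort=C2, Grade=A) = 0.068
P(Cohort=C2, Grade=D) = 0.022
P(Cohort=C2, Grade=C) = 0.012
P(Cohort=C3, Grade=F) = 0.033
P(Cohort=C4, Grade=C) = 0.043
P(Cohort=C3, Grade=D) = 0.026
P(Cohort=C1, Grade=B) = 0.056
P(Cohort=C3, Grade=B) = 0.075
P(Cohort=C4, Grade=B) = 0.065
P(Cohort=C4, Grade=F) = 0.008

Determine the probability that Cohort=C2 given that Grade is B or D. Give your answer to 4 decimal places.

0.1005

P(Grade=B) = 0.056 + 0.016 + 0.075 + 0.065 = 0.212.
P(Grade=D) = 0.070 + 0.022 + 0.026 + 0.048 = 0.166.
P(Grade ∈ {B, D}) = 0.212 + 0.166 = 0.378; P(Cohort=C2, Grade ∈ {B, D}) = 0.016 + 0.022 = 0.038.
P(Cohort=C2 | Grade ∈ {B, D}) = 0.038/0.378 = 0.1005.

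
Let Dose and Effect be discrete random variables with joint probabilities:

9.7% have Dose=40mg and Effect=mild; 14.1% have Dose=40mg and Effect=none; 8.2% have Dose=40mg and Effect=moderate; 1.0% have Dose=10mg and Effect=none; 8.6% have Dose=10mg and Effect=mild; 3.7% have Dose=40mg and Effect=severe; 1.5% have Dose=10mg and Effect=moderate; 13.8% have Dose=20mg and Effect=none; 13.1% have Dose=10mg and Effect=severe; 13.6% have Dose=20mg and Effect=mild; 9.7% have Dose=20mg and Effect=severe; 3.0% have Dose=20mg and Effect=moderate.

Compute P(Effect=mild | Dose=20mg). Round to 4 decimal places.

0.3392

P(Dose=20mg) = 0.138 + 0.136 + 0.030 + 0.097 = 0.401.
P(Effect=mild | Dose=20mg) = 0.136/0.401 = 0.3392.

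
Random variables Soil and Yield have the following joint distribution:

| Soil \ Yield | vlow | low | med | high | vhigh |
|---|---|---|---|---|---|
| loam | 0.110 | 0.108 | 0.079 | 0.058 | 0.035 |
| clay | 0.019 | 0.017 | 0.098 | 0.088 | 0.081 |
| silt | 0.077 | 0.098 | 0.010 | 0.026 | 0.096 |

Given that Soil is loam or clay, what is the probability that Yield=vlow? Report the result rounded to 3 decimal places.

P(Soil=loam) = 0.110 + 0.108 + 0.079 + 0.058 + 0.035 = 0.390.
P(Soil=clay) = 0.019 + 0.017 + 0.098 + 0.088 + 0.081 = 0.303.
P(Soil ∈ {loam, clay}) = 0.390 + 0.303 = 0.693; P(Yield=vlow, Soil ∈ {loam, clay}) = 0.110 + 0.019 = 0.129.
P(Yield=vlow | Soil ∈ {loam, clay}) = 0.129/0.693 = 0.186.

0.186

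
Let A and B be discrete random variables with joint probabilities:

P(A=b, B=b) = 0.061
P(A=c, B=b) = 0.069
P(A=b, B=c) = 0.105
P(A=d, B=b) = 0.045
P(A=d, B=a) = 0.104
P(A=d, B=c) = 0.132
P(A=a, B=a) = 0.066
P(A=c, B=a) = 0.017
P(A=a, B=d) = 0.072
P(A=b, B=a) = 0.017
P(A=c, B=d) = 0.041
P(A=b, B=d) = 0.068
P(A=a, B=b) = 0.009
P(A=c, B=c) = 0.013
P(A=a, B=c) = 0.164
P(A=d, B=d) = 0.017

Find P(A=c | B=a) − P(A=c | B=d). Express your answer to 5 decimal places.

P(B=a) = 0.066 + 0.017 + 0.017 + 0.104 = 0.204; P(A=c | B=a) = 0.017/0.204 = 0.083333.
P(B=d) = 0.072 + 0.068 + 0.041 + 0.017 = 0.198; P(A=c | B=d) = 0.041/0.198 = 0.207071.
Difference = -0.12374.

-0.12374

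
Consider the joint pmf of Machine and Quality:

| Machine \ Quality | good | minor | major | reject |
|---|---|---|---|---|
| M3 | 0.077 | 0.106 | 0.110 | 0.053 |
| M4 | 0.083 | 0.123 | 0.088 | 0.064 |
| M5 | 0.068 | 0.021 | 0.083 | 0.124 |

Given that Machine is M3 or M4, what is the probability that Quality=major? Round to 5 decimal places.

P(Machine=M3) = 0.077 + 0.106 + 0.110 + 0.053 = 0.346.
P(Machine=M4) = 0.083 + 0.123 + 0.088 + 0.064 = 0.358.
P(Machine ∈ {M3, M4}) = 0.346 + 0.358 = 0.704; P(Quality=major, Machine ∈ {M3, M4}) = 0.110 + 0.088 = 0.198.
P(Quality=major | Machine ∈ {M3, M4}) = 0.198/0.704 = 0.28125.

0.28125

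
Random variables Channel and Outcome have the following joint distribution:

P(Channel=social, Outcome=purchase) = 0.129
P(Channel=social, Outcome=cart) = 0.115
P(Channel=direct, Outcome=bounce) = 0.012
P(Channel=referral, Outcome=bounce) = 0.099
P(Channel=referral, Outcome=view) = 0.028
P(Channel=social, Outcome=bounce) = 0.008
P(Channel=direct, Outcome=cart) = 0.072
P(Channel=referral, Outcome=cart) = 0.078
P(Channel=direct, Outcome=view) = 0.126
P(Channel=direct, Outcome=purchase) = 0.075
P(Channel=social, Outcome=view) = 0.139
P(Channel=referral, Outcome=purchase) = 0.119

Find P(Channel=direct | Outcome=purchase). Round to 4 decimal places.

P(Outcome=purchase) = 0.129 + 0.075 + 0.119 = 0.323.
P(Channel=direct | Outcome=purchase) = 0.075/0.323 = 0.2322.

0.2322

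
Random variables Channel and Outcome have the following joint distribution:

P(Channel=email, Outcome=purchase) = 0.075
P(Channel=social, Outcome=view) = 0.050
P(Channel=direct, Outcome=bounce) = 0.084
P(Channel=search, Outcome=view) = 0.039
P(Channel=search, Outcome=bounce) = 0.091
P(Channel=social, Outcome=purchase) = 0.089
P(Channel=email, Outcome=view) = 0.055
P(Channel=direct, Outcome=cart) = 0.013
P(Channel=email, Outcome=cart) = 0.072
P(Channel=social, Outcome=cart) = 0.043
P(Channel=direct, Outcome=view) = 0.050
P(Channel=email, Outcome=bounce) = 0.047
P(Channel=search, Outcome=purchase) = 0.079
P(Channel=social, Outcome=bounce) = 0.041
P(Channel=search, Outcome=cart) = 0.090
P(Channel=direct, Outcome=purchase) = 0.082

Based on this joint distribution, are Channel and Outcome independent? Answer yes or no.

no

P(Channel=direct) = 0.229 and P(Outcome=cart) = 0.218, so their product is 0.04992, but P(Channel=direct, Outcome=cart) = 0.013. Since these differ, Channel and Outcome are not independent.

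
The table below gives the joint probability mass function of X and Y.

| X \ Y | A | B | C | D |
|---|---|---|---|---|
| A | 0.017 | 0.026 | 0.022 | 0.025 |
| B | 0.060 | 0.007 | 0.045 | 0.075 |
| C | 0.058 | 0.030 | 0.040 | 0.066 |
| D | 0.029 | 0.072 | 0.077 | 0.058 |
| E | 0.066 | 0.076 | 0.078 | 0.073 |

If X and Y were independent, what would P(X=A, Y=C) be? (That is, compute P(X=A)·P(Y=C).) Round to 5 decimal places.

0.02358

P(X=A) = 0.017 + 0.026 + 0.022 + 0.025 = 0.090.
P(Y=C) = 0.022 + 0.045 + 0.040 + 0.077 + 0.078 = 0.262.
Product: 0.090 × 0.262 = 0.02358.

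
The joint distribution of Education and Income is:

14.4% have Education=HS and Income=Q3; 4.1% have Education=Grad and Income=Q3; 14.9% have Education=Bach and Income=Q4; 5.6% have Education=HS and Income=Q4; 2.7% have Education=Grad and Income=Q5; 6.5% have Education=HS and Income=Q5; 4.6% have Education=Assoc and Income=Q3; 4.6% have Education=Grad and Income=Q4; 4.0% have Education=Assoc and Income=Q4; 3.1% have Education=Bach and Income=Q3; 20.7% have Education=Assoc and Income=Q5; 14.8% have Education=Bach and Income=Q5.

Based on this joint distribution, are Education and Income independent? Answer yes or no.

no

P(Education=Assoc) = 0.293 and P(Income=Q5) = 0.447, so their product is 0.13097, but P(Education=Assoc, Income=Q5) = 0.207. Since these differ, Education and Income are not independent.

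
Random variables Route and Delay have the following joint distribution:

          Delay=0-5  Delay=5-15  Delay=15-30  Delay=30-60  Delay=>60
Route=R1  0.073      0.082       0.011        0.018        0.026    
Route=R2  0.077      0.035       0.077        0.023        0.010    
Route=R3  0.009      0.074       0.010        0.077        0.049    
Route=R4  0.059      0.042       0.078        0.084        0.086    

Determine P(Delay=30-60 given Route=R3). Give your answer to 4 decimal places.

0.3516

P(Route=R3) = 0.009 + 0.074 + 0.010 + 0.077 + 0.049 = 0.219.
P(Delay=30-60 | Route=R3) = 0.077/0.219 = 0.3516.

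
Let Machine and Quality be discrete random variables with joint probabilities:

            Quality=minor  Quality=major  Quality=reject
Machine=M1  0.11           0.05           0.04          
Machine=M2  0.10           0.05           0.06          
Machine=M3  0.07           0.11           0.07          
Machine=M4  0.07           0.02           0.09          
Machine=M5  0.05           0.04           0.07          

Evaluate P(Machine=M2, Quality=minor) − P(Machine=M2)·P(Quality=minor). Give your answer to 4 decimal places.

P(Machine=M2) = 0.10 + 0.05 + 0.06 = 0.21.
P(Quality=minor) = 0.11 + 0.10 + 0.07 + 0.07 + 0.05 = 0.40.
P(Machine=M2, Quality=minor) − P(Machine=M2)P(Quality=minor) = 0.10 − 0.21×0.40 = 0.0160.

0.0160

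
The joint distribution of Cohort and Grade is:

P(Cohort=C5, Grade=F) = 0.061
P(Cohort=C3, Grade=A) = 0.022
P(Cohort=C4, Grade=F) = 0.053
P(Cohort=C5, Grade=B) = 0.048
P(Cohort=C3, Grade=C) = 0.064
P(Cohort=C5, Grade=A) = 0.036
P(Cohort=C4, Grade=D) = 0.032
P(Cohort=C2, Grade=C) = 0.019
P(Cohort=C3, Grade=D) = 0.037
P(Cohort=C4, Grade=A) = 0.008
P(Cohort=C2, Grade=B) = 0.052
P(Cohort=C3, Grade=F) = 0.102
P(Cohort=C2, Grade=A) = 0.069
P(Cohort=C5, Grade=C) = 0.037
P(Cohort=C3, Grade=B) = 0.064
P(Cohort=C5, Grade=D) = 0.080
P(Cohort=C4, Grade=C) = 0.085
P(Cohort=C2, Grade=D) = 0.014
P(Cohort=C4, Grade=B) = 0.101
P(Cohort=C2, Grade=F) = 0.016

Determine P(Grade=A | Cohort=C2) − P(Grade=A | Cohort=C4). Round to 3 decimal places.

0.377

P(Cohort=C2) = 0.069 + 0.052 + 0.019 + 0.014 + 0.016 = 0.170; P(Grade=A | Cohort=C2) = 0.069/0.170 = 0.4059.
P(Cohort=C4) = 0.008 + 0.101 + 0.085 + 0.032 + 0.053 = 0.279; P(Grade=A | Cohort=C4) = 0.008/0.279 = 0.0287.
Difference = 0.377.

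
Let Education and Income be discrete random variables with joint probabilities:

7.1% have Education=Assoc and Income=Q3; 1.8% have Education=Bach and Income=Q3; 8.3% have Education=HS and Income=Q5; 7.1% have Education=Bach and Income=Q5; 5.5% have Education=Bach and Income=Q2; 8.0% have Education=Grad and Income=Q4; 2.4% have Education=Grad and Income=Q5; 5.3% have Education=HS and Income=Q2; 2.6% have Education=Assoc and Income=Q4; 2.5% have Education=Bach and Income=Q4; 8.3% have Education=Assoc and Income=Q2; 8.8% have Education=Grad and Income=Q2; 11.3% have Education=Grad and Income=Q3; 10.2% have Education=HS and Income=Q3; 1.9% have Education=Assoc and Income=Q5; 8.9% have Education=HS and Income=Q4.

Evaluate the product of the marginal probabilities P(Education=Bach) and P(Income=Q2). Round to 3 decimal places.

0.047

P(Education=Bach) = 0.055 + 0.018 + 0.025 + 0.071 = 0.169.
P(Income=Q2) = 0.053 + 0.083 + 0.055 + 0.088 = 0.279.
Product: 0.169 × 0.279 = 0.047.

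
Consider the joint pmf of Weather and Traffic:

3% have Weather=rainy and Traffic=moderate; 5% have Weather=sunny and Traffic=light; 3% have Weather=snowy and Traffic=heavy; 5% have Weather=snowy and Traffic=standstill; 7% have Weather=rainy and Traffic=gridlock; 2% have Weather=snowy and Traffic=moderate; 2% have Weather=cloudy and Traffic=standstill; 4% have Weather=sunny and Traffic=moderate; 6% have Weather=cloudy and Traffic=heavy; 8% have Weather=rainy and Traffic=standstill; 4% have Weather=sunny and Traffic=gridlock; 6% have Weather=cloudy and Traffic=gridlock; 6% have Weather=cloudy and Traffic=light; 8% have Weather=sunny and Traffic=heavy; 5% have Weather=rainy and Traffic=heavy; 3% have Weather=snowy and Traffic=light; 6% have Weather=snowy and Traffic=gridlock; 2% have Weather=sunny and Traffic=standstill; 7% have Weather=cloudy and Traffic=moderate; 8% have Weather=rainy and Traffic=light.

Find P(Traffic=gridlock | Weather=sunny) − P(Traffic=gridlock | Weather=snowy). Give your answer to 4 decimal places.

P(Weather=sunny) = 0.05 + 0.04 + 0.08 + 0.04 + 0.02 = 0.23; P(Traffic=gridlock | Weather=sunny) = 0.04/0.23 = 0.17391.
P(Weather=snowy) = 0.03 + 0.02 + 0.03 + 0.06 + 0.05 = 0.19; P(Traffic=gridlock | Weather=snowy) = 0.06/0.19 = 0.31579.
Difference = -0.1419.

-0.1419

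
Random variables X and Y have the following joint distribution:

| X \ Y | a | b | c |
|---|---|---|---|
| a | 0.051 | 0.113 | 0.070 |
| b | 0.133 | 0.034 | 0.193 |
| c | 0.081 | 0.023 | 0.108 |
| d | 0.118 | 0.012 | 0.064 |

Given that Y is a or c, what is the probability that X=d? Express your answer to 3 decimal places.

P(Y=a) = 0.051 + 0.133 + 0.081 + 0.118 = 0.383.
P(Y=c) = 0.070 + 0.193 + 0.108 + 0.064 = 0.435.
P(Y ∈ {a, c}) = 0.383 + 0.435 = 0.818; P(X=d, Y ∈ {a, c}) = 0.118 + 0.064 = 0.182.
P(X=d | Y ∈ {a, c}) = 0.182/0.818 = 0.222.

0.222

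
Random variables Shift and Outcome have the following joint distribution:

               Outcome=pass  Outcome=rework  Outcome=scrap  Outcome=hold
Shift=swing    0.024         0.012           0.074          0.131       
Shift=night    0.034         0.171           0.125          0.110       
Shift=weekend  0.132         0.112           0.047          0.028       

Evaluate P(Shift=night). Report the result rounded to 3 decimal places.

P(Shift=night) = 0.034 + 0.171 + 0.125 + 0.110 = 0.440.

0.440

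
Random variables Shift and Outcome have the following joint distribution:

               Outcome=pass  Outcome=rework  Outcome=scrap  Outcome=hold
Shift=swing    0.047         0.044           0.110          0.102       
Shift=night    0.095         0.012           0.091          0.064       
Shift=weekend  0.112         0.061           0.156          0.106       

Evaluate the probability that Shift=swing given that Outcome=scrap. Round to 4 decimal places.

0.3081

P(Outcome=scrap) = 0.110 + 0.091 + 0.156 = 0.357.
P(Shift=swing | Outcome=scrap) = 0.110/0.357 = 0.3081.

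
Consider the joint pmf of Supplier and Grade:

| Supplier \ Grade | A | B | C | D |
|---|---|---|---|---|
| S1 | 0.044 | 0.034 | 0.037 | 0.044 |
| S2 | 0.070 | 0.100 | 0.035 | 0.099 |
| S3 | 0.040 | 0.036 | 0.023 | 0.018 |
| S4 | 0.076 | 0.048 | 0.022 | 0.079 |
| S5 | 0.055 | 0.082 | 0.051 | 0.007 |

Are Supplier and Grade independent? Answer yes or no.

no

P(Supplier=S5) = 0.195 and P(Grade=D) = 0.247, so their product is 0.04817, but P(Supplier=S5, Grade=D) = 0.007. Since these differ, Supplier and Grade are not independent.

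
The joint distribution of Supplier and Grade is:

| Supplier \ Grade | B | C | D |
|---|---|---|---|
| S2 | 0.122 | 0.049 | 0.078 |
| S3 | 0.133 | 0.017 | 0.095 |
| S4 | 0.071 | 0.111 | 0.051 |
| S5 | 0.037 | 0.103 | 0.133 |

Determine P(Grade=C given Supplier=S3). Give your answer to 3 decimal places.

P(Supplier=S3) = 0.133 + 0.017 + 0.095 = 0.245.
P(Grade=C | Supplier=S3) = 0.017/0.245 = 0.069.

0.069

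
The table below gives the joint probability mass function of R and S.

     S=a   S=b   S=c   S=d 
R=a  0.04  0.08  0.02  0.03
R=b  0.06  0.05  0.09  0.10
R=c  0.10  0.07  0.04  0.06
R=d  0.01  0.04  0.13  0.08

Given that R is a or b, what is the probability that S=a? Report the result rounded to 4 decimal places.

P(R=a) = 0.04 + 0.08 + 0.02 + 0.03 = 0.17.
P(R=b) = 0.06 + 0.05 + 0.09 + 0.10 = 0.30.
P(R ∈ {a, b}) = 0.17 + 0.30 = 0.47; P(S=a, R ∈ {a, b}) = 0.04 + 0.06 = 0.10.
P(S=a | R ∈ {a, b}) = 0.10/0.47 = 0.2128.

0.2128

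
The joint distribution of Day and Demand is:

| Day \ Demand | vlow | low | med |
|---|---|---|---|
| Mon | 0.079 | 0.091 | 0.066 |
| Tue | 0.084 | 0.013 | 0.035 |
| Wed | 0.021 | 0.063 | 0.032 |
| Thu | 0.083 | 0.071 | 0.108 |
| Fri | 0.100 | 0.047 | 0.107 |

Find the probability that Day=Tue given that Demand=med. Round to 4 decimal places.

P(Demand=med) = 0.066 + 0.035 + 0.032 + 0.108 + 0.107 = 0.348.
P(Day=Tue | Demand=med) = 0.035/0.348 = 0.1006.

0.1006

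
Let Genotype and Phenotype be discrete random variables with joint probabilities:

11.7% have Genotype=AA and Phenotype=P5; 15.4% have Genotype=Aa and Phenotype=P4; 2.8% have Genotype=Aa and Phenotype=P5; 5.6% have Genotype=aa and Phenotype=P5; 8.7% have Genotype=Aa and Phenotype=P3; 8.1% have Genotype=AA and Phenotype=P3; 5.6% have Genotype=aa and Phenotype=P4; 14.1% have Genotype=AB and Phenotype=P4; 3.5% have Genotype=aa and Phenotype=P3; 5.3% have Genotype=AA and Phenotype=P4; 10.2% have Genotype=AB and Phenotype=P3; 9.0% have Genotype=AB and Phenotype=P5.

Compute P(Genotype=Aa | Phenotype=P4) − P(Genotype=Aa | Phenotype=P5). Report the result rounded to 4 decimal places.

0.2850

P(Phenotype=P4) = 0.053 + 0.154 + 0.056 + 0.141 = 0.404; P(Genotype=Aa | Phenotype=P4) = 0.154/0.404 = 0.38119.
P(Phenotype=P5) = 0.117 + 0.028 + 0.056 + 0.090 = 0.291; P(Genotype=Aa | Phenotype=P5) = 0.028/0.291 = 0.09622.
Difference = 0.2850.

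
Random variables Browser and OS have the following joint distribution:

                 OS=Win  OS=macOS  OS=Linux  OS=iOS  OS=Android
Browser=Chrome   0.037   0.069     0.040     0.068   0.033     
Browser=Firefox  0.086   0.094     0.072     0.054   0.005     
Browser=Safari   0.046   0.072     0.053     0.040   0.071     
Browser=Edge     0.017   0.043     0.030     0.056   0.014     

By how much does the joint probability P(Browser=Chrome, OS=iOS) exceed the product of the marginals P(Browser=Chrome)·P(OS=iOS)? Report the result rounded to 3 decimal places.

P(Browser=Chrome) = 0.037 + 0.069 + 0.040 + 0.068 + 0.033 = 0.247.
P(OS=iOS) = 0.068 + 0.054 + 0.040 + 0.056 = 0.218.
P(Browser=Chrome, OS=iOS) − P(Browser=Chrome)P(OS=iOS) = 0.068 − 0.247×0.218 = 0.014.

0.014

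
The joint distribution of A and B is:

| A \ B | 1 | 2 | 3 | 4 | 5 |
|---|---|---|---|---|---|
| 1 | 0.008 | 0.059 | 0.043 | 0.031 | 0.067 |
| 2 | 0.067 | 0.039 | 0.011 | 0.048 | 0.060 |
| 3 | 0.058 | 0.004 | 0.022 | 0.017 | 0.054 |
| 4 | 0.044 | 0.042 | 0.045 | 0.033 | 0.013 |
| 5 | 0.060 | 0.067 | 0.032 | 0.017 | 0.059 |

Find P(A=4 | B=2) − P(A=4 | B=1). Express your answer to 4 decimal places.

0.0134

P(B=2) = 0.059 + 0.039 + 0.004 + 0.042 + 0.067 = 0.211; P(A=4 | B=2) = 0.042/0.211 = 0.19905.
P(B=1) = 0.008 + 0.067 + 0.058 + 0.044 + 0.060 = 0.237; P(A=4 | B=1) = 0.044/0.237 = 0.18565.
Difference = 0.0134.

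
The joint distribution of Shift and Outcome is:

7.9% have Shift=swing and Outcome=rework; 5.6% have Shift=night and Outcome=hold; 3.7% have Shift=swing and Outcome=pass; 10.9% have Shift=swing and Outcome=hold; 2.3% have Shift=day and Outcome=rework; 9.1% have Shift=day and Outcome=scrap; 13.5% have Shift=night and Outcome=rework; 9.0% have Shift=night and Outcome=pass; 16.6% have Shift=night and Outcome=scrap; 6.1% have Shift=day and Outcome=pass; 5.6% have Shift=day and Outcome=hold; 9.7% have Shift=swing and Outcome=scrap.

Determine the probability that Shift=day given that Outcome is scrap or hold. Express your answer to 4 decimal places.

0.2557

P(Outcome=scrap) = 0.091 + 0.097 + 0.166 = 0.354.
P(Outcome=hold) = 0.056 + 0.109 + 0.056 = 0.221.
P(Outcome ∈ {scrap, hold}) = 0.354 + 0.221 = 0.575; P(Shift=day, Outcome ∈ {scrap, hold}) = 0.091 + 0.056 = 0.147.
P(Shift=day | Outcome ∈ {scrap, hold}) = 0.147/0.575 = 0.2557.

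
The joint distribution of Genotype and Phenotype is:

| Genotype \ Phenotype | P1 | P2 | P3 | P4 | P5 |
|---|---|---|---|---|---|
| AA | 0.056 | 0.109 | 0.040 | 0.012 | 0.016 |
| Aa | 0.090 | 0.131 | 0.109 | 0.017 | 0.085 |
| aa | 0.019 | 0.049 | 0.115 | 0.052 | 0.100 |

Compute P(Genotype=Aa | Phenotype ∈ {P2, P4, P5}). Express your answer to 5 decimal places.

P(Phenotype=P2) = 0.109 + 0.131 + 0.049 = 0.289.
P(Phenotype=P4) = 0.012 + 0.017 + 0.052 = 0.081.
P(Phenotype=P5) = 0.016 + 0.085 + 0.100 = 0.201.
P(Phenotype ∈ {P2, P4, P5}) = 0.289 + 0.081 + 0.201 = 0.571; P(Genotype=Aa, Phenotype ∈ {P2, P4, P5}) = 0.131 + 0.017 + 0.085 = 0.233.
P(Genotype=Aa | Phenotype ∈ {P2, P4, P5}) = 0.233/0.571 = 0.40806.

0.40806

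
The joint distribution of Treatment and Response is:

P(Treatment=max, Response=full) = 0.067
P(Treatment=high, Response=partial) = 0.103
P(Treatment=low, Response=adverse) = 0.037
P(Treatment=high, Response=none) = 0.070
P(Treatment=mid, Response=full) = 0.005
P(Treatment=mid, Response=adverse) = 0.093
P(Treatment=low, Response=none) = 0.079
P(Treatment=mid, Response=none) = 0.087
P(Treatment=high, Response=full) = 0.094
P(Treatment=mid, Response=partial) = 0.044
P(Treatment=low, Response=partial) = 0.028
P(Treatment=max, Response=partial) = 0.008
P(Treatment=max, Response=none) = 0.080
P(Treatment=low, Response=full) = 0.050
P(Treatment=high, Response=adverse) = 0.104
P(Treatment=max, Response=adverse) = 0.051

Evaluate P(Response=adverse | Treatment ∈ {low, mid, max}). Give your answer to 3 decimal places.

P(Treatment=low) = 0.079 + 0.028 + 0.050 + 0.037 = 0.194.
P(Treatment=mid) = 0.087 + 0.044 + 0.005 + 0.093 = 0.229.
P(Treatment=max) = 0.080 + 0.008 + 0.067 + 0.051 = 0.206.
P(Treatment ∈ {low, mid, max}) = 0.194 + 0.229 + 0.206 = 0.629; P(Response=adverse, Treatment ∈ {low, mid, max}) = 0.037 + 0.093 + 0.051 = 0.181.
P(Response=adverse | Treatment ∈ {low, mid, max}) = 0.181/0.629 = 0.288.

0.288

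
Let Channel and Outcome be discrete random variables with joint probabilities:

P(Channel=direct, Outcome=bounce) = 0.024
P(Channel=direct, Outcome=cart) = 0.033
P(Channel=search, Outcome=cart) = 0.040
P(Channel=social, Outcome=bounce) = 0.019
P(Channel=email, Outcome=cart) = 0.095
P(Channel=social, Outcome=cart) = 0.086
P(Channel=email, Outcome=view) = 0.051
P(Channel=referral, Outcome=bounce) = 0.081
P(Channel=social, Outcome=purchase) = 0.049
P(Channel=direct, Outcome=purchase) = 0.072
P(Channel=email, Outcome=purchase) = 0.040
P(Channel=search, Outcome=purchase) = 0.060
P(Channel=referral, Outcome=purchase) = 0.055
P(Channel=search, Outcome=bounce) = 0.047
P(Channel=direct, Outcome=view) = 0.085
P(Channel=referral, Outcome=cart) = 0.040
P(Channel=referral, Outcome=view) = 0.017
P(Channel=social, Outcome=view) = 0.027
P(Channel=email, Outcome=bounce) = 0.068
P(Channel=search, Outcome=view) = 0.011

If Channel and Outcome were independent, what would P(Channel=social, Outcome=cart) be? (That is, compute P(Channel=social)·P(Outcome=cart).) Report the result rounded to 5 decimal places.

0.05321

P(Channel=social) = 0.019 + 0.027 + 0.086 + 0.049 = 0.181.
P(Outcome=cart) = 0.095 + 0.040 + 0.086 + 0.033 + 0.040 = 0.294.
Product: 0.181 × 0.294 = 0.05321.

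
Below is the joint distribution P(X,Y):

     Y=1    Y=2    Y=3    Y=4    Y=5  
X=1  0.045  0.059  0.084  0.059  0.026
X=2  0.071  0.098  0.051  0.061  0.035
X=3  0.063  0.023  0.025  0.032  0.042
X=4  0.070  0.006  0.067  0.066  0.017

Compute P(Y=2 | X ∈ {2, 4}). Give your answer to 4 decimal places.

P(X=2) = 0.071 + 0.098 + 0.051 + 0.061 + 0.035 = 0.316.
P(X=4) = 0.070 + 0.006 + 0.067 + 0.066 + 0.017 = 0.226.
P(X ∈ {2, 4}) = 0.316 + 0.226 = 0.542; P(Y=2, X ∈ {2, 4}) = 0.098 + 0.006 = 0.104.
P(Y=2 | X ∈ {2, 4}) = 0.104/0.542 = 0.1919.

0.1919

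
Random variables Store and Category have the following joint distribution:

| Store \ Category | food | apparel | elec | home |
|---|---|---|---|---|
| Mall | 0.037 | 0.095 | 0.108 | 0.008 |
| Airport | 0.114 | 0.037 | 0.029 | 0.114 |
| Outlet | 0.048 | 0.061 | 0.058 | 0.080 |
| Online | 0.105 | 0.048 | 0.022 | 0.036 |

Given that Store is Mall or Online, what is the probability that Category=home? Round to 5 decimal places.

P(Store=Mall) = 0.037 + 0.095 + 0.108 + 0.008 = 0.248.
P(Store=Online) = 0.105 + 0.048 + 0.022 + 0.036 = 0.211.
P(Store ∈ {Mall, Online}) = 0.248 + 0.211 = 0.459; P(Category=home, Store ∈ {Mall, Online}) = 0.008 + 0.036 = 0.044.
P(Category=home | Store ∈ {Mall, Online}) = 0.044/0.459 = 0.09586.

0.09586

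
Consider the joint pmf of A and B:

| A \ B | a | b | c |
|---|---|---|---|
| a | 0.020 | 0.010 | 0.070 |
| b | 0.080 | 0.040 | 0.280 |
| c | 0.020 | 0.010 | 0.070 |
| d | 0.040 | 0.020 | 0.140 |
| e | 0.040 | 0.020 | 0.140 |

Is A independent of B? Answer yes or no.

yes

Every cell satisfies P(A,B) = P(A)·P(B). For instance P(A=c) = 0.100, P(B=c) = 0.700, and 0.100×0.700 = 0.070 matches the joint entry. So A and B are independent.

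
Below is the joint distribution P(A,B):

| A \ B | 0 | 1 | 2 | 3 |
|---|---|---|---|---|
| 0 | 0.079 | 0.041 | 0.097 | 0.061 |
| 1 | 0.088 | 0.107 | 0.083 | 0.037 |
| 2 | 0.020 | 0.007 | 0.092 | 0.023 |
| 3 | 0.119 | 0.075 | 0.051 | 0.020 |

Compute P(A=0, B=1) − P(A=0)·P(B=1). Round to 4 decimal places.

P(A=0) = 0.079 + 0.041 + 0.097 + 0.061 = 0.278.
P(B=1) = 0.041 + 0.107 + 0.007 + 0.075 = 0.230.
P(A=0, B=1) − P(A=0)P(B=1) = 0.041 − 0.278×0.230 = -0.0229.

-0.0229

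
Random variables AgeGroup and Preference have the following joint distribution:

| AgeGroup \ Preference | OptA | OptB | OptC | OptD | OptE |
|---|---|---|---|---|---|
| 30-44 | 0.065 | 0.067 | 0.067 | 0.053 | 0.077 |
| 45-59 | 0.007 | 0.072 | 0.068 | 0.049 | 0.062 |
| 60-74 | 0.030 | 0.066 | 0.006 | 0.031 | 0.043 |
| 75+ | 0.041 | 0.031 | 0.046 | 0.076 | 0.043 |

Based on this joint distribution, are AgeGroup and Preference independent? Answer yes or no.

no

P(AgeGroup=45-59) = 0.258 and P(Preference=OptA) = 0.143, so their product is 0.03689, but P(AgeGroup=45-59, Preference=OptA) = 0.007. Since these differ, AgeGroup and Preference are not independent.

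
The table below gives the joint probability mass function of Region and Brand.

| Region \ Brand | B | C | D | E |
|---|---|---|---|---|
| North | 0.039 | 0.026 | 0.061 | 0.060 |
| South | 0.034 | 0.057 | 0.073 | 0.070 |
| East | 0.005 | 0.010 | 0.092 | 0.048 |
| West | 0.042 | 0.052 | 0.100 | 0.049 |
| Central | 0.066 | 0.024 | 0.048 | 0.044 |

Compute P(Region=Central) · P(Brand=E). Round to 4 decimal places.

P(Region=Central) = 0.066 + 0.024 + 0.048 + 0.044 = 0.182.
P(Brand=E) = 0.060 + 0.070 + 0.048 + 0.049 + 0.044 = 0.271.
Product: 0.182 × 0.271 = 0.0493.

0.0493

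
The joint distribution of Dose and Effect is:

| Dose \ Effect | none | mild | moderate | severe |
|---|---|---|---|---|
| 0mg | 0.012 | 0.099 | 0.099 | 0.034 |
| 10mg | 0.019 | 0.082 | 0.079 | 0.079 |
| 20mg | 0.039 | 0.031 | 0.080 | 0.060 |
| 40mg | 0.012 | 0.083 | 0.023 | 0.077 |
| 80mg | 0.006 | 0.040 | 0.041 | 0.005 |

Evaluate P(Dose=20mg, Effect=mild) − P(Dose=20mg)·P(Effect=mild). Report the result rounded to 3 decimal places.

P(Dose=20mg) = 0.039 + 0.031 + 0.080 + 0.060 = 0.210.
P(Effect=mild) = 0.099 + 0.082 + 0.031 + 0.083 + 0.040 = 0.335.
P(Dose=20mg, Effect=mild) − P(Dose=20mg)P(Effect=mild) = 0.031 − 0.210×0.335 = -0.039.

-0.039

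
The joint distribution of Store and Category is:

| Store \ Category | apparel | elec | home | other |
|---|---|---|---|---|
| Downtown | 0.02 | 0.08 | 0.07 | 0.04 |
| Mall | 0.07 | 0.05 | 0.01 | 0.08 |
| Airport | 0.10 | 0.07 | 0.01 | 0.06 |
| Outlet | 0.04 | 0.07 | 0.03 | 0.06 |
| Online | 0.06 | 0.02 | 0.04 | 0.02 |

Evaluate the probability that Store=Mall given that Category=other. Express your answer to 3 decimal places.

0.308

P(Category=other) = 0.04 + 0.08 + 0.06 + 0.06 + 0.02 = 0.26.
P(Store=Mall | Category=other) = 0.08/0.26 = 0.308.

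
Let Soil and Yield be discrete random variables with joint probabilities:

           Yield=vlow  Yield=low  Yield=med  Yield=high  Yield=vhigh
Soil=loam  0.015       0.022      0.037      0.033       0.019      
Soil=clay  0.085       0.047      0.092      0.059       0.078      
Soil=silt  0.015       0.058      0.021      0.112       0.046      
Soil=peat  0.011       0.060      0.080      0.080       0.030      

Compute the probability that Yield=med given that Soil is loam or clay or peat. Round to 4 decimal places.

P(Soil=loam) = 0.015 + 0.022 + 0.037 + 0.033 + 0.019 = 0.126.
P(Soil=clay) = 0.085 + 0.047 + 0.092 + 0.059 + 0.078 = 0.361.
P(Soil=peat) = 0.011 + 0.060 + 0.080 + 0.080 + 0.030 = 0.261.
P(Soil ∈ {loam, clay, peat}) = 0.126 + 0.361 + 0.261 = 0.748; P(Yield=med, Soil ∈ {loam, clay, peat}) = 0.037 + 0.092 + 0.080 = 0.209.
P(Yield=med | Soil ∈ {loam, clay, peat}) = 0.209/0.748 = 0.2794.

0.2794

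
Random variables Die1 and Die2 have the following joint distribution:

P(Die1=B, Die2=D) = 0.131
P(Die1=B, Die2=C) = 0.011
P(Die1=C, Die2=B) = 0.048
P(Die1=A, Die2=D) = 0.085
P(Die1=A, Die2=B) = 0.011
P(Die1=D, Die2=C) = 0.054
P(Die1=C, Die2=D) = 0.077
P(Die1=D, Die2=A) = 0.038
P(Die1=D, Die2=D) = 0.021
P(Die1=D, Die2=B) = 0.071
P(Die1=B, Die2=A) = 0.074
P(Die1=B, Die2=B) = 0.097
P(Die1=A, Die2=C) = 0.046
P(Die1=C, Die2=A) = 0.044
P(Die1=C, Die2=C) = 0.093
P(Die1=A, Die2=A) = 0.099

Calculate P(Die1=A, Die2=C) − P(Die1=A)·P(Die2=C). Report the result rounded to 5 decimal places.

P(Die1=A) = 0.099 + 0.011 + 0.046 + 0.085 = 0.241.
P(Die2=C) = 0.046 + 0.011 + 0.093 + 0.054 = 0.204.
P(Die1=A, Die2=C) − P(Die1=A)P(Die2=C) = 0.046 − 0.241×0.204 = -0.00316.

-0.00316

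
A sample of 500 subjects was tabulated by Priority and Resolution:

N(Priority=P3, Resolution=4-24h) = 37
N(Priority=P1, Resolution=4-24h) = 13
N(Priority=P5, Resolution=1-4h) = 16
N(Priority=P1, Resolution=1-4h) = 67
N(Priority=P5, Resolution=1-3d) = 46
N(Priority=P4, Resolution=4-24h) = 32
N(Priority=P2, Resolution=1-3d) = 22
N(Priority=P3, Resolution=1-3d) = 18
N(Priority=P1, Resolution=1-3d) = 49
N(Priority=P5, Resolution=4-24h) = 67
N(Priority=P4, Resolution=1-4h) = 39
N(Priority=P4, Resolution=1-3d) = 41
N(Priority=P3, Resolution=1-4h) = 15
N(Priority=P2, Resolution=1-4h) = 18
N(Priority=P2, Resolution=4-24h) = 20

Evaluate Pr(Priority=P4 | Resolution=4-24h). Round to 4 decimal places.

0.1893

Total with Resolution=4-24h: 13 + 20 + 37 + 32 + 67 = 169.
P(Priority=P4 | Resolution=4-24h) = 32/169 = 0.1893.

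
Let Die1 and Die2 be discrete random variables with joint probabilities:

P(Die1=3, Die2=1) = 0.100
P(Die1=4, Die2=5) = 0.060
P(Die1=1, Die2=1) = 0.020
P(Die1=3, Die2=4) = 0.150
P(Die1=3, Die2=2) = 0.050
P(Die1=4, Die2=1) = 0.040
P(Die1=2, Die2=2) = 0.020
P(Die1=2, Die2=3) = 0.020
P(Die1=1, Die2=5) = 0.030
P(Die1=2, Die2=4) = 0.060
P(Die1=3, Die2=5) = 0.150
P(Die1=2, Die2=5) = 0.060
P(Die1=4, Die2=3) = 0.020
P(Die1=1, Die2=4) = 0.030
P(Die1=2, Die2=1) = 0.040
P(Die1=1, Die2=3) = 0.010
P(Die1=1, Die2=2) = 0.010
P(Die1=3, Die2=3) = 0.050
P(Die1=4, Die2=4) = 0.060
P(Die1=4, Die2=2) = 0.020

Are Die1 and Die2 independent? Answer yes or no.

yes

Every cell satisfies P(Die1,Die2) = P(Die1)·P(Die2). For instance P(Die1=3) = 0.500, P(Die2=5) = 0.300, and 0.500×0.300 = 0.150 matches the joint entry. So Die1 and Die2 are independent.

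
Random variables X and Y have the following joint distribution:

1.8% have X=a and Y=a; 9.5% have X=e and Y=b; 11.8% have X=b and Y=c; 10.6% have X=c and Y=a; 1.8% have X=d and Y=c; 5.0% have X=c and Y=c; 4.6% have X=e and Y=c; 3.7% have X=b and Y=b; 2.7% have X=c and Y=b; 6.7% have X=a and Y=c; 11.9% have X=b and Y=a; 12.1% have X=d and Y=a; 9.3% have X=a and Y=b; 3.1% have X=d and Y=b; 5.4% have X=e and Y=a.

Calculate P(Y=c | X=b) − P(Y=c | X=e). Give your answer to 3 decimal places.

P(X=b) = 0.119 + 0.037 + 0.118 = 0.274; P(Y=c | X=b) = 0.118/0.274 = 0.4307.
P(X=e) = 0.054 + 0.095 + 0.046 = 0.195; P(Y=c | X=e) = 0.046/0.195 = 0.2359.
Difference = 0.195.

0.195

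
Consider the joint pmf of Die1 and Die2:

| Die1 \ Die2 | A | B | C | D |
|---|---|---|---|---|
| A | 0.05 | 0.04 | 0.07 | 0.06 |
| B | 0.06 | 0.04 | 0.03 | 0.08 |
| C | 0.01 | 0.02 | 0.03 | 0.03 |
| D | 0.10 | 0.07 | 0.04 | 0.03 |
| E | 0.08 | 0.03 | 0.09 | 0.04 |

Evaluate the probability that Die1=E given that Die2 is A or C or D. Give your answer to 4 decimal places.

0.2625

P(Die2=A) = 0.05 + 0.06 + 0.01 + 0.10 + 0.08 = 0.30.
P(Die2=C) = 0.07 + 0.03 + 0.03 + 0.04 + 0.09 = 0.26.
P(Die2=D) = 0.06 + 0.08 + 0.03 + 0.03 + 0.04 = 0.24.
P(Die2 ∈ {A, C, D}) = 0.30 + 0.26 + 0.24 = 0.80; P(Die1=E, Die2 ∈ {A, C, D}) = 0.08 + 0.09 + 0.04 = 0.21.
P(Die1=E | Die2 ∈ {A, C, D}) = 0.21/0.80 = 0.2625.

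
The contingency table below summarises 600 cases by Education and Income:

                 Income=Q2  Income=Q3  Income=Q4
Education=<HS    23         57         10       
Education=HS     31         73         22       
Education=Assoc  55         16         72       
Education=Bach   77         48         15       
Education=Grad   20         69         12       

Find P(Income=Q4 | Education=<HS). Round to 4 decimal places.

0.1111

Total with Education=<HS: 23 + 57 + 10 = 90.
P(Income=Q4 | Education=<HS) = 10/90 = 0.1111.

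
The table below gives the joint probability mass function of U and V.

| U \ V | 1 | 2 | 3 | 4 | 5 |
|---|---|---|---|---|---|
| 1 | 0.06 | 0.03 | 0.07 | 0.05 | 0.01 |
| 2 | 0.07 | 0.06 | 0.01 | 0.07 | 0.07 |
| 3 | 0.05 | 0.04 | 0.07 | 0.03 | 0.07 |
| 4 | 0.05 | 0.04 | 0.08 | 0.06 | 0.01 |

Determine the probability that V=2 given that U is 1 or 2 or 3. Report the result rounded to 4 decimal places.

P(U=1) = 0.06 + 0.03 + 0.07 + 0.05 + 0.01 = 0.22.
P(U=2) = 0.07 + 0.06 + 0.01 + 0.07 + 0.07 = 0.28.
P(U=3) = 0.05 + 0.04 + 0.07 + 0.03 + 0.07 = 0.26.
P(U ∈ {1, 2, 3}) = 0.22 + 0.28 + 0.26 = 0.76; P(V=2, U ∈ {1, 2, 3}) = 0.03 + 0.06 + 0.04 = 0.13.
P(V=2 | U ∈ {1, 2, 3}) = 0.13/0.76 = 0.1711.

0.1711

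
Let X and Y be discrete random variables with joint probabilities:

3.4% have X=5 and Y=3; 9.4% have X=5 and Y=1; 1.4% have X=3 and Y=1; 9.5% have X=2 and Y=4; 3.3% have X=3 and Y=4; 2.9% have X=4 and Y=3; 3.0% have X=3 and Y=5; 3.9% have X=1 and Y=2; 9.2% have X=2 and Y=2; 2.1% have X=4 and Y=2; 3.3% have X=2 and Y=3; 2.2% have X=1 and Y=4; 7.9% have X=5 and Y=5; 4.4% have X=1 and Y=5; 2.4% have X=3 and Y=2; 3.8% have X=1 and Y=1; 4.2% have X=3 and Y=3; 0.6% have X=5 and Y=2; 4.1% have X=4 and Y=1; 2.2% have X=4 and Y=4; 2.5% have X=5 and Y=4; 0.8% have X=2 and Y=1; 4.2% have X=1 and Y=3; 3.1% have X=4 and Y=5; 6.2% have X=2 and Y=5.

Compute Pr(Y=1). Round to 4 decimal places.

P(Y=1) = 0.038 + 0.008 + 0.014 + 0.041 + 0.094 = 0.195.

0.1950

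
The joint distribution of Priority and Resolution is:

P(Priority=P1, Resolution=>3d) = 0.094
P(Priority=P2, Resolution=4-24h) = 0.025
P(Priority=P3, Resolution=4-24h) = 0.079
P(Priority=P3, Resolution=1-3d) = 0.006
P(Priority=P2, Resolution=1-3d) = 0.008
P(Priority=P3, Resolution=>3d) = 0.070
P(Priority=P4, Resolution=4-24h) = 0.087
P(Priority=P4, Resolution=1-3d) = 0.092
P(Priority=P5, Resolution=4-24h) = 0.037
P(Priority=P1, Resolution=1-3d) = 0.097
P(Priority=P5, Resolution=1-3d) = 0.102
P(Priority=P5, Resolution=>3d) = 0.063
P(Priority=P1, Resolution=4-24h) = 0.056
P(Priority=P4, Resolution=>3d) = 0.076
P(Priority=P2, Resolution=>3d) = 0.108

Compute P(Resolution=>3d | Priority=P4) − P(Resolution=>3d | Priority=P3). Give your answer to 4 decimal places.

P(Priority=P4) = 0.087 + 0.092 + 0.076 = 0.255; P(Resolution=>3d | Priority=P4) = 0.076/0.255 = 0.29804.
P(Priority=P3) = 0.079 + 0.006 + 0.070 = 0.155; P(Resolution=>3d | Priority=P3) = 0.070/0.155 = 0.45161.
Difference = -0.1536.

-0.1536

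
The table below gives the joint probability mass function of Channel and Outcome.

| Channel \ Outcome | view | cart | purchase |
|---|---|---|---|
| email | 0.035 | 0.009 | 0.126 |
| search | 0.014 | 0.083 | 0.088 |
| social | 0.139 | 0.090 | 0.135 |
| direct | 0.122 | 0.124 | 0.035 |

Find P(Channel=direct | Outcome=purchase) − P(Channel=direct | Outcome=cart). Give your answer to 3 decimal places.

P(Outcome=purchase) = 0.126 + 0.088 + 0.135 + 0.035 = 0.384; P(Channel=direct | Outcome=purchase) = 0.035/0.384 = 0.0911.
P(Outcome=cart) = 0.009 + 0.083 + 0.090 + 0.124 = 0.306; P(Channel=direct | Outcome=cart) = 0.124/0.306 = 0.4052.
Difference = -0.314.

-0.314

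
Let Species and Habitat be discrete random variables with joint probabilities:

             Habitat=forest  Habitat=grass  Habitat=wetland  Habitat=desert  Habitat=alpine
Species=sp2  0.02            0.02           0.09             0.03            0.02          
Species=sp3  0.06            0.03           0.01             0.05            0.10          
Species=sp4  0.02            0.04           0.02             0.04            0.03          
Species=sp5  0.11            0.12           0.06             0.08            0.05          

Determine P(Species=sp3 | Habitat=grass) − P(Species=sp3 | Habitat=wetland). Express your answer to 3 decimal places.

0.087

P(Habitat=grass) = 0.02 + 0.03 + 0.04 + 0.12 = 0.21; P(Species=sp3 | Habitat=grass) = 0.03/0.21 = 0.1429.
P(Habitat=wetland) = 0.09 + 0.01 + 0.02 + 0.06 = 0.18; P(Species=sp3 | Habitat=wetland) = 0.01/0.18 = 0.0556.
Difference = 0.087.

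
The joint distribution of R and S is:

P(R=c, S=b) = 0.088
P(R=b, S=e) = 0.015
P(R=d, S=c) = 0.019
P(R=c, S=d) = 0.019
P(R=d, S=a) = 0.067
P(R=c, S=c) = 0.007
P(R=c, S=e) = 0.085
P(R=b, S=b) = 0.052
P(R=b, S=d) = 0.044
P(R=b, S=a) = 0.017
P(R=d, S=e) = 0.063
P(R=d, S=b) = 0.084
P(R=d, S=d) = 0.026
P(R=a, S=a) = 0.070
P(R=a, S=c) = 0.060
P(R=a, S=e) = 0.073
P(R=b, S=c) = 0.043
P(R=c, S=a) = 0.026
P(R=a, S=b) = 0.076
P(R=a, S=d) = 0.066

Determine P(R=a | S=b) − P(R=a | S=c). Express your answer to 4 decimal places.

P(S=b) = 0.076 + 0.052 + 0.088 + 0.084 = 0.300; P(R=a | S=b) = 0.076/0.300 = 0.25333.
P(S=c) = 0.060 + 0.043 + 0.007 + 0.019 = 0.129; P(R=a | S=c) = 0.060/0.129 = 0.46512.
Difference = -0.2118.

-0.2118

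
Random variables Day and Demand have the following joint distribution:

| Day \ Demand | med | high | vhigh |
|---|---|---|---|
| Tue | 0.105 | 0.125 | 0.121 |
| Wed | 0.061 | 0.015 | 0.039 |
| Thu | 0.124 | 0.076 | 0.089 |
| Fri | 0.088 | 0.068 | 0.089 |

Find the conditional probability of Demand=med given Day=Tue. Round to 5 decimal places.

0.29915

P(Day=Tue) = 0.105 + 0.125 + 0.121 = 0.351.
P(Demand=med | Day=Tue) = 0.105/0.351 = 0.29915.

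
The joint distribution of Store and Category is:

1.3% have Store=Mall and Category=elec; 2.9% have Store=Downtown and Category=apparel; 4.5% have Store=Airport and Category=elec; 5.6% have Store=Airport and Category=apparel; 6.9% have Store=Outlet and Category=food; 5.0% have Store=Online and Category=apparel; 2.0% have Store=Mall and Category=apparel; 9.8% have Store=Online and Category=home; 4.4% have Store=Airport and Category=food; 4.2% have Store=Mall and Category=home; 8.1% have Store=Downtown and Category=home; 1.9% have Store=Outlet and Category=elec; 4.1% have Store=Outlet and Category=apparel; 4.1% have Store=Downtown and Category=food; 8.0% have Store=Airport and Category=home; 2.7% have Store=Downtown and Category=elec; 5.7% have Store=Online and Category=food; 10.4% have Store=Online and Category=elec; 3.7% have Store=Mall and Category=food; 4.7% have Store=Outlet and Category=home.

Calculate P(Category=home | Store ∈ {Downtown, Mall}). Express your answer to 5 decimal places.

P(Store=Downtown) = 0.041 + 0.029 + 0.027 + 0.081 = 0.178.
P(Store=Mall) = 0.037 + 0.020 + 0.013 + 0.042 = 0.112.
P(Store ∈ {Downtown, Mall}) = 0.178 + 0.112 = 0.290; P(Category=home, Store ∈ {Downtown, Mall}) = 0.081 + 0.042 = 0.123.
P(Category=home | Store ∈ {Downtown, Mall}) = 0.123/0.290 = 0.42414.

0.42414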